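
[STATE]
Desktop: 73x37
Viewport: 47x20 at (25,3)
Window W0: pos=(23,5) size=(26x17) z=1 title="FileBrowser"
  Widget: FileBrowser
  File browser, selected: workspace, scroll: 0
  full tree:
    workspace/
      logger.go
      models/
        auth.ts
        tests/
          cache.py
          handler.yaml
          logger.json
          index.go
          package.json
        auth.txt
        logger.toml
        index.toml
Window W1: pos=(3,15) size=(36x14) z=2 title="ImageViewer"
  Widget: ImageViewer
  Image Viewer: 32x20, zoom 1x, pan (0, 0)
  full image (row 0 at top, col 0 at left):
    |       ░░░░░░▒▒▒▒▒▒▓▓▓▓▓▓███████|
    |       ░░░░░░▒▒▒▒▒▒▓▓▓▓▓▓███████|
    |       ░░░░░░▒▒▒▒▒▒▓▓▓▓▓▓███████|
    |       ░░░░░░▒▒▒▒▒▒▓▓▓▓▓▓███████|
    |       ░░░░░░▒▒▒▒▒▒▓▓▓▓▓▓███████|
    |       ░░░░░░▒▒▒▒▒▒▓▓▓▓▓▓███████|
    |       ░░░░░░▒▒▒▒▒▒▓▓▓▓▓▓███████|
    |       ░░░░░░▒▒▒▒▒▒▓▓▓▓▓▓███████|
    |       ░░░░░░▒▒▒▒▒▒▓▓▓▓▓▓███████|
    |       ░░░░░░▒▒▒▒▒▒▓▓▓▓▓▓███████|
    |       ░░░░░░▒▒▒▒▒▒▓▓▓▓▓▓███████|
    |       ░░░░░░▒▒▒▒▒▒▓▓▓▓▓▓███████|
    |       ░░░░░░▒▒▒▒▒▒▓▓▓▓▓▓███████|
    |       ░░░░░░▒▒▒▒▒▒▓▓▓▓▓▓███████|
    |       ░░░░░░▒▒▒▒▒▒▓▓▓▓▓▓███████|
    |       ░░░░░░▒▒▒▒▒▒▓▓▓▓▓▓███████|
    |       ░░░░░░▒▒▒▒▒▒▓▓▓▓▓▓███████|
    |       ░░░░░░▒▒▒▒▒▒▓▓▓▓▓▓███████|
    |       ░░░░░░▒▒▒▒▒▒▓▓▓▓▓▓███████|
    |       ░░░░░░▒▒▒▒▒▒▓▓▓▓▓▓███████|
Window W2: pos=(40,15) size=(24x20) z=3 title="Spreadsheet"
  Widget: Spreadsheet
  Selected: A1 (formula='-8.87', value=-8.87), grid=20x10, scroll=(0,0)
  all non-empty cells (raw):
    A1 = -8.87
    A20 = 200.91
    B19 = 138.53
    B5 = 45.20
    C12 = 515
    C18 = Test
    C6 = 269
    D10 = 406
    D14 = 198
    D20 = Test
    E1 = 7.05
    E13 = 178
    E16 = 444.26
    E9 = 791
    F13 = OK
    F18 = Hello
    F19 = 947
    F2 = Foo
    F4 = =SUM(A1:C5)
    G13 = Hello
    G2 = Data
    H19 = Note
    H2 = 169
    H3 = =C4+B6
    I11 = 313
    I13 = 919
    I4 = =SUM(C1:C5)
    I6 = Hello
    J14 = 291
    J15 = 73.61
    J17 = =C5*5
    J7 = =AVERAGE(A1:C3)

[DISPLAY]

                                               
                                               
━━━━━━━━━━━━━━━━━━━━━━━┓                       
FileBrowser            ┃                       
───────────────────────┨                       
 [-] workspace/        ┃                       
   logger.go           ┃                       
   [+] models/         ┃                       
                       ┃                       
                       ┃                       
                       ┃                       
                       ┃                       
━━━━━━━━━━━━━┓ ┏━━━━━━━━━━━━━━━━━━━━━━┓        
             ┃ ┃ Spreadsheet          ┃        
─────────────┨ ┠──────────────────────┨        
▓▓▓▓███████  ┃ ┃A1: -8.87             ┃        
▓▓▓▓███████  ┃ ┃       A       B      ┃        
▓▓▓▓███████  ┃ ┃----------------------┃        
▓▓▓▓███████  ┃━┃  1  [-8.87]       0  ┃        
▓▓▓▓███████  ┃ ┃  2        0       0  ┃        


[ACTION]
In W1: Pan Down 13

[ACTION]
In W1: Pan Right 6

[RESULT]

                                               
                                               
━━━━━━━━━━━━━━━━━━━━━━━┓                       
FileBrowser            ┃                       
───────────────────────┨                       
 [-] workspace/        ┃                       
   logger.go           ┃                       
   [+] models/         ┃                       
                       ┃                       
                       ┃                       
                       ┃                       
                       ┃                       
━━━━━━━━━━━━━┓ ┏━━━━━━━━━━━━━━━━━━━━━━┓        
             ┃ ┃ Spreadsheet          ┃        
─────────────┨ ┠──────────────────────┨        
█████        ┃ ┃A1: -8.87             ┃        
█████        ┃ ┃       A       B      ┃        
█████        ┃ ┃----------------------┃        
█████        ┃━┃  1  [-8.87]       0  ┃        
█████        ┃ ┃  2        0       0  ┃        


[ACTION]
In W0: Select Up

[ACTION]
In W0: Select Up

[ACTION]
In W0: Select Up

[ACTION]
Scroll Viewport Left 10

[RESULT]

                                               
                                               
        ┏━━━━━━━━━━━━━━━━━━━━━━━━┓             
        ┃ FileBrowser            ┃             
        ┠────────────────────────┨             
        ┃> [-] workspace/        ┃             
        ┃    logger.go           ┃             
        ┃    [+] models/         ┃             
        ┃                        ┃             
        ┃                        ┃             
        ┃                        ┃             
        ┃                        ┃             
━━━━━━━━━━━━━━━━━━━━━━━┓ ┏━━━━━━━━━━━━━━━━━━━━━
r                      ┃ ┃ Spreadsheet         
───────────────────────┨ ┠─────────────────────
▒▒▓▓▓▓▓▓███████        ┃ ┃A1: -8.87            
▒▒▓▓▓▓▓▓███████        ┃ ┃       A       B     
▒▒▓▓▓▓▓▓███████        ┃ ┃---------------------
▒▒▓▓▓▓▓▓███████        ┃━┃  1  [-8.87]       0 
▒▒▓▓▓▓▓▓███████        ┃ ┃  2        0       0 


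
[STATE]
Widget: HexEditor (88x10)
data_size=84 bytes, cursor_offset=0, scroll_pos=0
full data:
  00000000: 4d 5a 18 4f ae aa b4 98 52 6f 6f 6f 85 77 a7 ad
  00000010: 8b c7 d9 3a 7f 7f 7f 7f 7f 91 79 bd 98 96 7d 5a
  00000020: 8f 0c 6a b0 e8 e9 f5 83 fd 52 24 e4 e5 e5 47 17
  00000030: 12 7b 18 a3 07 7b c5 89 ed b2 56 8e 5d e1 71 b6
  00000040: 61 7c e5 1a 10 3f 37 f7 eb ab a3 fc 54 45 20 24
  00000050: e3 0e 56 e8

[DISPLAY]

00000000  4D 5a 18 4f ae aa b4 98  52 6f 6f 6f 85 77 a7 ad  |MZ.O....Rooo.w..|          
00000010  8b c7 d9 3a 7f 7f 7f 7f  7f 91 79 bd 98 96 7d 5a  |...:......y...}Z|          
00000020  8f 0c 6a b0 e8 e9 f5 83  fd 52 24 e4 e5 e5 47 17  |..j......R$...G.|          
00000030  12 7b 18 a3 07 7b c5 89  ed b2 56 8e 5d e1 71 b6  |.{...{....V.].q.|          
00000040  61 7c e5 1a 10 3f 37 f7  eb ab a3 fc 54 45 20 24  |a|...?7.....TE $|          
00000050  e3 0e 56 e8                                       |..V.            |          
                                                                                        
                                                                                        
                                                                                        
                                                                                        


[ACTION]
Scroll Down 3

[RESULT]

00000030  12 7b 18 a3 07 7b c5 89  ed b2 56 8e 5d e1 71 b6  |.{...{....V.].q.|          
00000040  61 7c e5 1a 10 3f 37 f7  eb ab a3 fc 54 45 20 24  |a|...?7.....TE $|          
00000050  e3 0e 56 e8                                       |..V.            |          
                                                                                        
                                                                                        
                                                                                        
                                                                                        
                                                                                        
                                                                                        
                                                                                        


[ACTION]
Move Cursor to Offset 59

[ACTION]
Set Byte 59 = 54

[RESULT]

00000030  12 7b 18 a3 07 7b c5 89  ed b2 56 54 5d e1 71 b6  |.{...{....VT].q.|          
00000040  61 7c e5 1a 10 3f 37 f7  eb ab a3 fc 54 45 20 24  |a|...?7.....TE $|          
00000050  e3 0e 56 e8                                       |..V.            |          
                                                                                        
                                                                                        
                                                                                        
                                                                                        
                                                                                        
                                                                                        
                                                                                        


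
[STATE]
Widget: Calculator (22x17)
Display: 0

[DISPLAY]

                     0
┌───┬───┬───┬───┐     
│ 7 │ 8 │ 9 │ ÷ │     
├───┼───┼───┼───┤     
│ 4 │ 5 │ 6 │ × │     
├───┼───┼───┼───┤     
│ 1 │ 2 │ 3 │ - │     
├───┼───┼───┼───┤     
│ 0 │ . │ = │ + │     
├───┼───┼───┼───┤     
│ C │ MC│ MR│ M+│     
└───┴───┴───┴───┘     
                      
                      
                      
                      
                      


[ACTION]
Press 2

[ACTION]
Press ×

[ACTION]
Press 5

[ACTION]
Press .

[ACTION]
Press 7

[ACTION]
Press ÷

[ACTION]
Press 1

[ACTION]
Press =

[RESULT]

                  11.4
┌───┬───┬───┬───┐     
│ 7 │ 8 │ 9 │ ÷ │     
├───┼───┼───┼───┤     
│ 4 │ 5 │ 6 │ × │     
├───┼───┼───┼───┤     
│ 1 │ 2 │ 3 │ - │     
├───┼───┼───┼───┤     
│ 0 │ . │ = │ + │     
├───┼───┼───┼───┤     
│ C │ MC│ MR│ M+│     
└───┴───┴───┴───┘     
                      
                      
                      
                      
                      


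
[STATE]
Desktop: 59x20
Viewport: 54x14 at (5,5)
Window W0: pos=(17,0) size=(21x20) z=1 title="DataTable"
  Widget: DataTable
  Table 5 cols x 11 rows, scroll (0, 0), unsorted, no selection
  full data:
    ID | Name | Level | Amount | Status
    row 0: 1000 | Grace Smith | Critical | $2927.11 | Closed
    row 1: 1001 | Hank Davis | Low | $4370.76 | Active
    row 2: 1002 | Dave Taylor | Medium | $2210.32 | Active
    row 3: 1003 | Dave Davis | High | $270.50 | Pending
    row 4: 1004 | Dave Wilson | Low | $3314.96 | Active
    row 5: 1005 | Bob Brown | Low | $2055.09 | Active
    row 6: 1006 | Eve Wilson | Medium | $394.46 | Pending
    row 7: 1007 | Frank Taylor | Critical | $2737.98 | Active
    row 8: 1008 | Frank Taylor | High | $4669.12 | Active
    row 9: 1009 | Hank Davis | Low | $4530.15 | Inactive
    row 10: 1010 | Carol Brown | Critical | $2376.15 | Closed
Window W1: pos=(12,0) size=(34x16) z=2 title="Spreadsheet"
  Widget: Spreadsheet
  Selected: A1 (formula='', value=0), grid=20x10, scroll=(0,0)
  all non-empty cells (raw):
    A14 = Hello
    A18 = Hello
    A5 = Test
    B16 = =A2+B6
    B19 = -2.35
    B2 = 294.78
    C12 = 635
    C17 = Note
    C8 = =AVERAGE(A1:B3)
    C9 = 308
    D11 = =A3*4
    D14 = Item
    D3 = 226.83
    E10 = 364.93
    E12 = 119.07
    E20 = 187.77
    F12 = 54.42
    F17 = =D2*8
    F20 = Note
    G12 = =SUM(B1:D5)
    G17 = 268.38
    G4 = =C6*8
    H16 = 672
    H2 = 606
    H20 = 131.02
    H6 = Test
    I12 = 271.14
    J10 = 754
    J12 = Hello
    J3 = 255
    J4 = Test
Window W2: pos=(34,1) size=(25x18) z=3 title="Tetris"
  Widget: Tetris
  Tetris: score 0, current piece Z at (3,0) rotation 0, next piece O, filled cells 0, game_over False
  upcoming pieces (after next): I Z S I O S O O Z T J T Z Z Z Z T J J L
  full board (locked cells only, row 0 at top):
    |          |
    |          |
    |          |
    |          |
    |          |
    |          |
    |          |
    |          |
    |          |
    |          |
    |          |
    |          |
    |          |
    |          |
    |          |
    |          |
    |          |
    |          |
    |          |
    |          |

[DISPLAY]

       ┃---------------------┃          │▓▓          ┃
       ┃  1      [0]       0 ┃          │▓▓          ┃
       ┃  2        0  294.78 ┃          │            ┃
       ┃  3        0       0 ┃          │            ┃
       ┃  4        0       0 ┃          │            ┃
       ┃  5 Test           0 ┃          │Score:      ┃
       ┃  6        0       0 ┃          │0           ┃
       ┃  7        0       0 ┃          │            ┃
       ┃  8        0       0 ┃          │            ┃
       ┃  9        0       0 ┃          │            ┃
       ┗━━━━━━━━━━━━━━━━━━━━━┃          │            ┃
            ┃                ┃          │            ┃
            ┃                ┃          │            ┃
            ┃                ┗━━━━━━━━━━━━━━━━━━━━━━━┛


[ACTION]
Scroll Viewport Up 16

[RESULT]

       ┏━━━━━━━━━━━━━━━━━━━━━━━━━━━━━━━━┓             
       ┃ Spreadsheet         ┏━━━━━━━━━━━━━━━━━━━━━━━┓
       ┠─────────────────────┃ Tetris                ┃
       ┃A1:                  ┠───────────────────────┨
       ┃       A       B     ┃          │Next:       ┃
       ┃---------------------┃          │▓▓          ┃
       ┃  1      [0]       0 ┃          │▓▓          ┃
       ┃  2        0  294.78 ┃          │            ┃
       ┃  3        0       0 ┃          │            ┃
       ┃  4        0       0 ┃          │            ┃
       ┃  5 Test           0 ┃          │Score:      ┃
       ┃  6        0       0 ┃          │0           ┃
       ┃  7        0       0 ┃          │            ┃
       ┃  8        0       0 ┃          │            ┃


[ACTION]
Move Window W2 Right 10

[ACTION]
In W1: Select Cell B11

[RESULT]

       ┏━━━━━━━━━━━━━━━━━━━━━━━━━━━━━━━━┓             
       ┃ Spreadsheet         ┏━━━━━━━━━━━━━━━━━━━━━━━┓
       ┠─────────────────────┃ Tetris                ┃
       ┃B11:                 ┠───────────────────────┨
       ┃       A       B     ┃          │Next:       ┃
       ┃---------------------┃          │▓▓          ┃
       ┃  1        0       0 ┃          │▓▓          ┃
       ┃  2        0  294.78 ┃          │            ┃
       ┃  3        0       0 ┃          │            ┃
       ┃  4        0       0 ┃          │            ┃
       ┃  5 Test           0 ┃          │Score:      ┃
       ┃  6        0       0 ┃          │0           ┃
       ┃  7        0       0 ┃          │            ┃
       ┃  8        0       0 ┃          │            ┃


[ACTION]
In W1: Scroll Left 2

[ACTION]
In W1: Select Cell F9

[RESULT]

       ┏━━━━━━━━━━━━━━━━━━━━━━━━━━━━━━━━┓             
       ┃ Spreadsheet         ┏━━━━━━━━━━━━━━━━━━━━━━━┓
       ┠─────────────────────┃ Tetris                ┃
       ┃F9:                  ┠───────────────────────┨
       ┃       A       B     ┃          │Next:       ┃
       ┃---------------------┃          │▓▓          ┃
       ┃  1        0       0 ┃          │▓▓          ┃
       ┃  2        0  294.78 ┃          │            ┃
       ┃  3        0       0 ┃          │            ┃
       ┃  4        0       0 ┃          │            ┃
       ┃  5 Test           0 ┃          │Score:      ┃
       ┃  6        0       0 ┃          │0           ┃
       ┃  7        0       0 ┃          │            ┃
       ┃  8        0       0 ┃          │            ┃


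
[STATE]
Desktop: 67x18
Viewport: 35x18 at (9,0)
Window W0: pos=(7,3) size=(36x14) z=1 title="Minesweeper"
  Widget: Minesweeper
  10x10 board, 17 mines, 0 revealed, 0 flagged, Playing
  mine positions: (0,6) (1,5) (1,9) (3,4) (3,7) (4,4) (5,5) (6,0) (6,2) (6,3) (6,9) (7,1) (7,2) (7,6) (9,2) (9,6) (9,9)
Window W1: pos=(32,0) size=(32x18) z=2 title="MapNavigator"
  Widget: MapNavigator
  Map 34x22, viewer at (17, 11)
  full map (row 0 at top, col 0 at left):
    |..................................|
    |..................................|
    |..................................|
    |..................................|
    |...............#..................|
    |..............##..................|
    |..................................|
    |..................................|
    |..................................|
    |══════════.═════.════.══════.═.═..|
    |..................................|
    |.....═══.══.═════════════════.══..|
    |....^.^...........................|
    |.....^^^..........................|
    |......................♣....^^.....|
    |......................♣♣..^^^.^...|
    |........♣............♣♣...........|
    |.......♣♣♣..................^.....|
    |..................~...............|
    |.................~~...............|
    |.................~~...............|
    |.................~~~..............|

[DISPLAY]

                       ┏━━━━━━━━━━━
                       ┃ MapNavigat
                       ┠───────────
━━━━━━━━━━━━━━━━━━━━━━━┃...........
Minesweeper            ┃...........
───────────────────────┃...........
■■■■■■■■■              ┃...........
■■■■■■■■■              ┃...........
■■■■■■■■■              ┃════════.══
■■■■■■■■■              ┃...........
■■■■■■■■■              ┃...═══.══.═
■■■■■■■■■              ┃..^.^......
■■■■■■■■■              ┃...^^^.....
■■■■■■■■■              ┃...........
■■■■■■■■■              ┃...........
■■■■■■■■■              ┃......♣....
━━━━━━━━━━━━━━━━━━━━━━━┃.....♣♣♣...
                       ┗━━━━━━━━━━━


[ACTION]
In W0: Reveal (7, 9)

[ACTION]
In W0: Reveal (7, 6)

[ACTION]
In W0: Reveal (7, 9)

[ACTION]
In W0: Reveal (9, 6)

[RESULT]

                       ┏━━━━━━━━━━━
                       ┃ MapNavigat
                       ┠───────────
━━━━━━━━━━━━━━━━━━━━━━━┃...........
Minesweeper            ┃...........
───────────────────────┃...........
■■■■■✹■■■              ┃...........
■■■■✹■■■✹              ┃...........
■■■■■■■■■              ┃════════.══
■■■✹■■✹■■              ┃...........
■■■✹■■■■■              ┃...═══.══.═
■■■■✹■■■■              ┃..^.^......
■✹✹■■■■■✹              ┃...^^^.....
✹✹■■■✹■■1              ┃...........
■■■■■■■■■              ┃...........
■✹■■■✹■■✹              ┃......♣....
━━━━━━━━━━━━━━━━━━━━━━━┃.....♣♣♣...
                       ┗━━━━━━━━━━━


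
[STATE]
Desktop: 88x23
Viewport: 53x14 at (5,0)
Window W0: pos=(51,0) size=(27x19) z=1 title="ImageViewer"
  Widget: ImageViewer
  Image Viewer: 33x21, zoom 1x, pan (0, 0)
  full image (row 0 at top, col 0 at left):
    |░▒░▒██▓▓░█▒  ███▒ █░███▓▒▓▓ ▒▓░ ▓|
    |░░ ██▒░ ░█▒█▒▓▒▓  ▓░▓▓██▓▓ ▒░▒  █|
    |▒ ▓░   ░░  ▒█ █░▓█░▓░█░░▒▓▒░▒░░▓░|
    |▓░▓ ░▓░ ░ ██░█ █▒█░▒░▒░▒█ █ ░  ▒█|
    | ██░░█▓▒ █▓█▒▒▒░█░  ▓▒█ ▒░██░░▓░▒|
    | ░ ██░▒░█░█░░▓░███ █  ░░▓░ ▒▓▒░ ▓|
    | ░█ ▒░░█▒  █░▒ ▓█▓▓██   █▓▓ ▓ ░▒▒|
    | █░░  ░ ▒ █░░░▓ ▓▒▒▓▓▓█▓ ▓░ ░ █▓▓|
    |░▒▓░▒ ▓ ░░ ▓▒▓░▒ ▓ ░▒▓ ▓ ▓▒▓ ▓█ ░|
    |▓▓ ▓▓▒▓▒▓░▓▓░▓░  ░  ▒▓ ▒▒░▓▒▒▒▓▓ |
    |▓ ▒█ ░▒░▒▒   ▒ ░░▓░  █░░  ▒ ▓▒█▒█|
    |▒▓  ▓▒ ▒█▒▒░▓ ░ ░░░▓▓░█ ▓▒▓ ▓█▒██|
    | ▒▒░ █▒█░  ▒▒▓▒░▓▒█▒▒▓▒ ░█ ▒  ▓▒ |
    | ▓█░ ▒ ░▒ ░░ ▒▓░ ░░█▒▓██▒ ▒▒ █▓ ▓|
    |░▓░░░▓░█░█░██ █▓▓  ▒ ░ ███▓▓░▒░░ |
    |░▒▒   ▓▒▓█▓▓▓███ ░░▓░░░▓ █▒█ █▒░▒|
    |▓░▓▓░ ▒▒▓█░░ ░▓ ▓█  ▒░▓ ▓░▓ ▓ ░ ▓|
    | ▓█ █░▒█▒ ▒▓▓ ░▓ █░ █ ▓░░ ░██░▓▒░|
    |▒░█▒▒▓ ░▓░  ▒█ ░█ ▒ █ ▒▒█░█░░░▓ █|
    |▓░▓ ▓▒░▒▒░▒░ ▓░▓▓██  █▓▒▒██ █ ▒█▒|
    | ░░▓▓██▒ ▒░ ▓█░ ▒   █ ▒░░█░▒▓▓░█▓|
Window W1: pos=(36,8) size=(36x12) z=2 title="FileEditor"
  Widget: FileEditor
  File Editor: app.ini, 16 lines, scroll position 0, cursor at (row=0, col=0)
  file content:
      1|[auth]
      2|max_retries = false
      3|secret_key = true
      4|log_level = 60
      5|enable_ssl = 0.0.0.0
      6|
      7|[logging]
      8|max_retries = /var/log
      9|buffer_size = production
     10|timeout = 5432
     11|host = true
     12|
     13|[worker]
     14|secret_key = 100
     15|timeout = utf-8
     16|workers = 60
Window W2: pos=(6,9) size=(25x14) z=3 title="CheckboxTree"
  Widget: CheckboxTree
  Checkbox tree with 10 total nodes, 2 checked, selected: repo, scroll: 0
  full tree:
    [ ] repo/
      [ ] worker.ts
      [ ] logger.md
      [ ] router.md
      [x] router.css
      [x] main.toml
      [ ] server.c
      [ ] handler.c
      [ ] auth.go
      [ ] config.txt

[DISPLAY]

                                              ┏━━━━━━
                                              ┃ Image
                                              ┠──────
                                              ┃░▒░▒██
                                              ┃░░ ██▒
                                              ┃▒ ▓░  
                                              ┃▓░▓ ░▓
                                              ┃ ██░░█
                               ┏━━━━━━━━━━━━━━━━━━━━━
 ┏━━━━━━━━━━━━━━━━━━━━━━━┓     ┃ FileEditor          
 ┃ CheckboxTree          ┃     ┠─────────────────────
 ┠───────────────────────┨     ┃█auth]               
 ┃>[-] repo/             ┃     ┃max_retries = false  
 ┃   [ ] worker.ts       ┃     ┃secret_key = true    


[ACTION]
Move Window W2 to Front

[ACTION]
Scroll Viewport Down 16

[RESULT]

 ┏━━━━━━━━━━━━━━━━━━━━━━━┓     ┃ FileEditor          
 ┃ CheckboxTree          ┃     ┠─────────────────────
 ┠───────────────────────┨     ┃█auth]               
 ┃>[-] repo/             ┃     ┃max_retries = false  
 ┃   [ ] worker.ts       ┃     ┃secret_key = true    
 ┃   [ ] logger.md       ┃     ┃log_level = 60       
 ┃   [ ] router.md       ┃     ┃enable_ssl = 0.0.0.0 
 ┃   [x] router.css      ┃     ┃                     
 ┃   [x] main.toml       ┃     ┃[logging]            
 ┃   [ ] server.c        ┃     ┃max_retries = /var/lo
 ┃   [ ] handler.c       ┃     ┗━━━━━━━━━━━━━━━━━━━━━
 ┃   [ ] auth.go         ┃                           
 ┃   [ ] config.txt      ┃                           
 ┗━━━━━━━━━━━━━━━━━━━━━━━┛                           


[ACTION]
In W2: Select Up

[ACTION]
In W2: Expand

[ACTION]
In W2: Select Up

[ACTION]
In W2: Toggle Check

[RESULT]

 ┏━━━━━━━━━━━━━━━━━━━━━━━┓     ┃ FileEditor          
 ┃ CheckboxTree          ┃     ┠─────────────────────
 ┠───────────────────────┨     ┃█auth]               
 ┃>[x] repo/             ┃     ┃max_retries = false  
 ┃   [x] worker.ts       ┃     ┃secret_key = true    
 ┃   [x] logger.md       ┃     ┃log_level = 60       
 ┃   [x] router.md       ┃     ┃enable_ssl = 0.0.0.0 
 ┃   [x] router.css      ┃     ┃                     
 ┃   [x] main.toml       ┃     ┃[logging]            
 ┃   [x] server.c        ┃     ┃max_retries = /var/lo
 ┃   [x] handler.c       ┃     ┗━━━━━━━━━━━━━━━━━━━━━
 ┃   [x] auth.go         ┃                           
 ┃   [x] config.txt      ┃                           
 ┗━━━━━━━━━━━━━━━━━━━━━━━┛                           


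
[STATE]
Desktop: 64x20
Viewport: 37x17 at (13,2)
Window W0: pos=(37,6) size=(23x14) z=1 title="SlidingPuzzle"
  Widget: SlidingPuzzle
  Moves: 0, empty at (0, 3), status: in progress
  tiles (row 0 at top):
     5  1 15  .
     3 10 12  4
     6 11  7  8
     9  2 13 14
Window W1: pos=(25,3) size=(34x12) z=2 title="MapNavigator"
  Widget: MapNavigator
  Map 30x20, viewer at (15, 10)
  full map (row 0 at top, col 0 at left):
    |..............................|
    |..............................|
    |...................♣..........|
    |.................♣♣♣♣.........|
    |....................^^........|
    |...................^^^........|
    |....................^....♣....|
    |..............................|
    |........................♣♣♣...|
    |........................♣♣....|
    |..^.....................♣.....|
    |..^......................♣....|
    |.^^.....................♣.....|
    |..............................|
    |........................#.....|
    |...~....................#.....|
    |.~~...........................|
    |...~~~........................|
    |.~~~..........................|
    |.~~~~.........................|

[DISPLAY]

                                     
            ┏━━━━━━━━━━━━━━━━━━━━━━━━
            ┃ MapNavigator           
            ┠────────────────────────
            ┃ ....................^..
            ┃ .......................
            ┃ .......................
            ┃ .......................
            ┃ ..^............@.......
            ┃ ..^....................
            ┃ .^^....................
            ┃ .......................
            ┗━━━━━━━━━━━━━━━━━━━━━━━━
                        ┃├────┼────┼─
                        ┃│  9 │  2 │ 
                        ┃└────┴────┴─
                        ┃Moves: 0    


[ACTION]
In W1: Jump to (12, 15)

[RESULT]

                                     
            ┏━━━━━━━━━━━━━━━━━━━━━━━━
            ┃ MapNavigator           
            ┠────────────────────────
            ┃    ..^.................
            ┃    .^^.................
            ┃    ....................
            ┃    ....................
            ┃    ...~........@.......
            ┃    .~~.................
            ┃    ...~~~..............
            ┃    .~~~................
            ┗━━━━━━━━━━━━━━━━━━━━━━━━
                        ┃├────┼────┼─
                        ┃│  9 │  2 │ 
                        ┃└────┴────┴─
                        ┃Moves: 0    


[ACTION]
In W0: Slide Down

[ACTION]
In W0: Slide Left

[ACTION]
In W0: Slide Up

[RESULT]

                                     
            ┏━━━━━━━━━━━━━━━━━━━━━━━━
            ┃ MapNavigator           
            ┠────────────────────────
            ┃    ..^.................
            ┃    .^^.................
            ┃    ....................
            ┃    ....................
            ┃    ...~........@.......
            ┃    .~~.................
            ┃    ...~~~..............
            ┃    .~~~................
            ┗━━━━━━━━━━━━━━━━━━━━━━━━
                        ┃├────┼────┼─
                        ┃│  9 │  2 │ 
                        ┃└────┴────┴─
                        ┃Moves: 1    


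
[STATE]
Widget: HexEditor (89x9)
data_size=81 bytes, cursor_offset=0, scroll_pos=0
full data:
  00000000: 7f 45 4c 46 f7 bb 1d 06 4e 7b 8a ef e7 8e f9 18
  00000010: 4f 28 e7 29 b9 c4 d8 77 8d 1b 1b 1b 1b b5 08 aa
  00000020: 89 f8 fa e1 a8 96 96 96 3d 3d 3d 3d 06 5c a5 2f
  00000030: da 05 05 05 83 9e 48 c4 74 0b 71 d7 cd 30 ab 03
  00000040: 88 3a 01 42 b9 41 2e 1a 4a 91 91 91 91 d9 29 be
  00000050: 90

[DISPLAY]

00000000  7F 45 4c 46 f7 bb 1d 06  4e 7b 8a ef e7 8e f9 18  |.ELF....N{......|           
00000010  4f 28 e7 29 b9 c4 d8 77  8d 1b 1b 1b 1b b5 08 aa  |O(.)...w........|           
00000020  89 f8 fa e1 a8 96 96 96  3d 3d 3d 3d 06 5c a5 2f  |........====.\./|           
00000030  da 05 05 05 83 9e 48 c4  74 0b 71 d7 cd 30 ab 03  |......H.t.q..0..|           
00000040  88 3a 01 42 b9 41 2e 1a  4a 91 91 91 91 d9 29 be  |.:.B.A..J.....).|           
00000050  90                                                |.               |           
                                                                                         
                                                                                         
                                                                                         


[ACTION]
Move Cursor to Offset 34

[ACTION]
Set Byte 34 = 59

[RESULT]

00000000  7f 45 4c 46 f7 bb 1d 06  4e 7b 8a ef e7 8e f9 18  |.ELF....N{......|           
00000010  4f 28 e7 29 b9 c4 d8 77  8d 1b 1b 1b 1b b5 08 aa  |O(.)...w........|           
00000020  89 f8 59 e1 a8 96 96 96  3d 3d 3d 3d 06 5c a5 2f  |..Y.....====.\./|           
00000030  da 05 05 05 83 9e 48 c4  74 0b 71 d7 cd 30 ab 03  |......H.t.q..0..|           
00000040  88 3a 01 42 b9 41 2e 1a  4a 91 91 91 91 d9 29 be  |.:.B.A..J.....).|           
00000050  90                                                |.               |           
                                                                                         
                                                                                         
                                                                                         


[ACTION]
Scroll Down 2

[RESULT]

00000020  89 f8 59 e1 a8 96 96 96  3d 3d 3d 3d 06 5c a5 2f  |..Y.....====.\./|           
00000030  da 05 05 05 83 9e 48 c4  74 0b 71 d7 cd 30 ab 03  |......H.t.q..0..|           
00000040  88 3a 01 42 b9 41 2e 1a  4a 91 91 91 91 d9 29 be  |.:.B.A..J.....).|           
00000050  90                                                |.               |           
                                                                                         
                                                                                         
                                                                                         
                                                                                         
                                                                                         


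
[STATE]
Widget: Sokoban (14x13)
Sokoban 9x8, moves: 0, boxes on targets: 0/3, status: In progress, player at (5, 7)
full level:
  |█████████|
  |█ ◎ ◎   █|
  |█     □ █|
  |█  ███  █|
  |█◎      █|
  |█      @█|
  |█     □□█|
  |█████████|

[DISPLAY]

█████████     
█ ◎ ◎   █     
█     □ █     
█  ███  █     
█◎      █     
█      @█     
█     □□█     
█████████     
Moves: 0  0/3 
              
              
              
              


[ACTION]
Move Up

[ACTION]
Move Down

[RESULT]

█████████     
█ ◎ ◎   █     
█     □ █     
█  ███  █     
█◎      █     
█      @█     
█     □□█     
█████████     
Moves: 2  0/3 
              
              
              
              


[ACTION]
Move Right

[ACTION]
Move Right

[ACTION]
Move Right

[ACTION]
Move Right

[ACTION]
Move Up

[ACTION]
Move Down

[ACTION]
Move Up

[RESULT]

█████████     
█ ◎ ◎   █     
█     □ █     
█  ███  █     
█◎     @█     
█       █     
█     □□█     
█████████     
Moves: 5  0/3 
              
              
              
              


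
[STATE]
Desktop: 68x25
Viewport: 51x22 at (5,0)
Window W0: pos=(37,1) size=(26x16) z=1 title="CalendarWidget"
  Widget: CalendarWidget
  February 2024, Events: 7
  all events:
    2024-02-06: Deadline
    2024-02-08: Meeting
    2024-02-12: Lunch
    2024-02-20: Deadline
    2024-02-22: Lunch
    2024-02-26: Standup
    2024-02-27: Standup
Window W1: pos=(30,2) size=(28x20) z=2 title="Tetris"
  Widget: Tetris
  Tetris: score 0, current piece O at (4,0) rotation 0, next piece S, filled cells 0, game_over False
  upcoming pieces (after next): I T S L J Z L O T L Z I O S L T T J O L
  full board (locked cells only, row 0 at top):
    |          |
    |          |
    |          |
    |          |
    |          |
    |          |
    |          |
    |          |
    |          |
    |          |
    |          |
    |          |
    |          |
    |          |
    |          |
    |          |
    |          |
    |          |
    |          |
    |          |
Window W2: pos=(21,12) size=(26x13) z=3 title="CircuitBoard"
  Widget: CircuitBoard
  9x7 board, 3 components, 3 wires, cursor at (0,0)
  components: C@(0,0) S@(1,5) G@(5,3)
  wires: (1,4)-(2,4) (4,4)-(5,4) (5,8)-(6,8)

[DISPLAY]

                                                   
                                ┏━━━━━━━━━━━━━━━━━━
                         ┏━━━━━━━━━━━━━━━━━━━━━━━━━
                         ┃ Tetris                  
                         ┠─────────────────────────
                         ┃          │Next:         
                         ┃          │ ░░           
                         ┃          │░░            
                         ┃          │              
                         ┃          │              
                         ┃          │              
                         ┃          │Score:        
                ┏━━━━━━━━━━━━━━━━━━━━━━━━┓         
                ┃ CircuitBoard           ┃         
                ┠────────────────────────┨         
                ┃   0 1 2 3 4 5 6 7 8    ┃         
                ┃0  [C]                  ┃         
                ┃                        ┃         
                ┃1                   ·   ┃         
                ┃                    │   ┃         
                ┃2                   ·   ┃         
                ┃                        ┃━━━━━━━━━


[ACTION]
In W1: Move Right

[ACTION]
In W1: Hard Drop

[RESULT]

                                                   
                                ┏━━━━━━━━━━━━━━━━━━
                         ┏━━━━━━━━━━━━━━━━━━━━━━━━━
                         ┃ Tetris                  
                         ┠─────────────────────────
                         ┃          │Next:         
                         ┃          │████          
                         ┃          │              
                         ┃          │              
                         ┃          │              
                         ┃          │              
                         ┃          │Score:        
                ┏━━━━━━━━━━━━━━━━━━━━━━━━┓         
                ┃ CircuitBoard           ┃         
                ┠────────────────────────┨         
                ┃   0 1 2 3 4 5 6 7 8    ┃         
                ┃0  [C]                  ┃         
                ┃                        ┃         
                ┃1                   ·   ┃         
                ┃                    │   ┃         
                ┃2                   ·   ┃         
                ┃                        ┃━━━━━━━━━


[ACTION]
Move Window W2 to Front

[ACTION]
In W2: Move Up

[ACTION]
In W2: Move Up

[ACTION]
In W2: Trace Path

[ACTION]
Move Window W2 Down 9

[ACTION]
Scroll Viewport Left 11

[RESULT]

                                                   
                                     ┏━━━━━━━━━━━━━
                              ┏━━━━━━━━━━━━━━━━━━━━
                              ┃ Tetris             
                              ┠────────────────────
                              ┃          │Next:    
                              ┃          │████     
                              ┃          │         
                              ┃          │         
                              ┃          │         
                              ┃          │         
                              ┃          │Score:   
                     ┏━━━━━━━━━━━━━━━━━━━━━━━━┓    
                     ┃ CircuitBoard           ┃    
                     ┠────────────────────────┨    
                     ┃   0 1 2 3 4 5 6 7 8    ┃    
                     ┃0  [C]                  ┃    
                     ┃                        ┃    
                     ┃1                   ·   ┃    
                     ┃                    │   ┃    
                     ┃2                   ·   ┃    
                     ┃                        ┃━━━━
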